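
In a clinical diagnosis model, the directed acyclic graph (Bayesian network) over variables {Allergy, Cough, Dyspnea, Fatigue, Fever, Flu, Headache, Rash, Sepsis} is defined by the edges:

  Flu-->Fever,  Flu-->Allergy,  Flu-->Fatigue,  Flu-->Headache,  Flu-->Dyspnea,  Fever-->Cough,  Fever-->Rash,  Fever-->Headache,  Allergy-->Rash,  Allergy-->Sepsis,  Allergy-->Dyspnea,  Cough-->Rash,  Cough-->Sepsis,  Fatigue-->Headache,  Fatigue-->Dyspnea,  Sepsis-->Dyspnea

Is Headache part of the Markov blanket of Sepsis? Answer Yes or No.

No

Sepsis's parents: Allergy, Cough.
Sepsis has child Dyspnea.
Parents of each child, excluding Sepsis:
  Dyspnea: Allergy, Fatigue, Flu
MB(Sepsis) = {Allergy, Cough, Dyspnea, Fatigue, Flu}; Headache is not in this set.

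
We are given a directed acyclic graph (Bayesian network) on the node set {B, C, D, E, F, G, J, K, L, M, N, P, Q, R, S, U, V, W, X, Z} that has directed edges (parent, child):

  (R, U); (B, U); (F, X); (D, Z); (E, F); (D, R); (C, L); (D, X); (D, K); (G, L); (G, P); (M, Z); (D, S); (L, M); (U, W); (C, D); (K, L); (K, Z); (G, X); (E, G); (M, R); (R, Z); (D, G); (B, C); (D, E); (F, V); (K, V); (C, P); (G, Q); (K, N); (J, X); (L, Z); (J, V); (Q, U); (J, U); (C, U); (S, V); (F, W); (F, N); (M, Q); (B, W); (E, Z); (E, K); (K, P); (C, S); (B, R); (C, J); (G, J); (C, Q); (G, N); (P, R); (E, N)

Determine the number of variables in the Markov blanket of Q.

7

A node's Markov blanket = Pa ∪ Ch ∪ (parents of Ch other than the node itself).
Parents of Q: C, G, M.
Children of Q: U.
Other parents of Q's children:
  U: B, C, J, R
MB(Q) = {B, C, G, J, M, R, U}, which has 7 nodes.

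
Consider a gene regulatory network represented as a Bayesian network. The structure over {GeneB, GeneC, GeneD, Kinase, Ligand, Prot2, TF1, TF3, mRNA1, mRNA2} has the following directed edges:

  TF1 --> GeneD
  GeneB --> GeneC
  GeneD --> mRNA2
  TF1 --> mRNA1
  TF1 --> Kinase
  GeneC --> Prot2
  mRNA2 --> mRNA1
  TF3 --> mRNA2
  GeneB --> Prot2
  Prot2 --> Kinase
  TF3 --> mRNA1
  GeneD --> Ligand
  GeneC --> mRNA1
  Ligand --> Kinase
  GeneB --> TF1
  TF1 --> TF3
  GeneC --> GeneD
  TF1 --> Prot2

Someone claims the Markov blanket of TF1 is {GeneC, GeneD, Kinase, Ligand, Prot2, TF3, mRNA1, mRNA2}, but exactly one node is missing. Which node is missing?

GeneB

Ch(TF1) = {GeneD, Kinase, Prot2, TF3, mRNA1}.
TF1 has parent GeneB.
Parents of each child, excluding TF1:
  GeneD's other parent is GeneC.
  TF3: no additional parents.
  Prot2 also has parents GeneB, GeneC.
  Kinase's other parents are Ligand, Prot2.
  parents(mRNA1) \ {TF1} = {GeneC, TF3, mRNA2}.
MB(TF1) = {GeneB, GeneC, GeneD, Kinase, Ligand, Prot2, TF3, mRNA1, mRNA2}.
Comparing with the claimed set, GeneB is missing.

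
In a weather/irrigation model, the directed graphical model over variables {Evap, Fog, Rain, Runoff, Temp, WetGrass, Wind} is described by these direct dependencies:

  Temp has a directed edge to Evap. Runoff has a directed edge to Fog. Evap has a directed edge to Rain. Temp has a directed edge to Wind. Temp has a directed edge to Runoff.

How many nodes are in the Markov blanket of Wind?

Parents of Wind: Temp.
Wind has no children.
Wind has no children, so there are no co-parents.
MB(Wind) = {Temp}, which has 1 node.

1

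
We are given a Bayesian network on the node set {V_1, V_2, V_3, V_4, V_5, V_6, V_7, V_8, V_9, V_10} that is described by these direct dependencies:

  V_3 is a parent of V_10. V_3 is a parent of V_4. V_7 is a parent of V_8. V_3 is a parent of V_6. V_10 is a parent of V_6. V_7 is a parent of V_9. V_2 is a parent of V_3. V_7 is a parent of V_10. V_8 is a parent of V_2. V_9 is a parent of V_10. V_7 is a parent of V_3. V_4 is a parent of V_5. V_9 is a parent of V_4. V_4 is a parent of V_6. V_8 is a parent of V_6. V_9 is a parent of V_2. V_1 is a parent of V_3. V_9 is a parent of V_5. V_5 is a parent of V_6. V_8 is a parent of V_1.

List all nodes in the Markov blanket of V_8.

V_8 has parent V_7.
V_8 has children V_1, V_2, V_6.
For each child, the remaining parents (spouses of V_8):
  V_2's other parent is V_9.
  V_1 has no other parent.
  parents(V_6) \ {V_8} = {V_3, V_4, V_5, V_10}.
Taking the union gives {V_1, V_2, V_3, V_4, V_5, V_6, V_7, V_9, V_10}.

{V_1, V_2, V_3, V_4, V_5, V_6, V_7, V_9, V_10}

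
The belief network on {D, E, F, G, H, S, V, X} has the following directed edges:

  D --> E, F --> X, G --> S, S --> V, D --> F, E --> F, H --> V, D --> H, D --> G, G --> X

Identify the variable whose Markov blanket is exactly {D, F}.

The target node must have every member of {D, F} as a parent, child, or co-parent, and no others.
Parents of E: D; children: F; co-parents: D.
These exactly cover the given set, so the node is E.

E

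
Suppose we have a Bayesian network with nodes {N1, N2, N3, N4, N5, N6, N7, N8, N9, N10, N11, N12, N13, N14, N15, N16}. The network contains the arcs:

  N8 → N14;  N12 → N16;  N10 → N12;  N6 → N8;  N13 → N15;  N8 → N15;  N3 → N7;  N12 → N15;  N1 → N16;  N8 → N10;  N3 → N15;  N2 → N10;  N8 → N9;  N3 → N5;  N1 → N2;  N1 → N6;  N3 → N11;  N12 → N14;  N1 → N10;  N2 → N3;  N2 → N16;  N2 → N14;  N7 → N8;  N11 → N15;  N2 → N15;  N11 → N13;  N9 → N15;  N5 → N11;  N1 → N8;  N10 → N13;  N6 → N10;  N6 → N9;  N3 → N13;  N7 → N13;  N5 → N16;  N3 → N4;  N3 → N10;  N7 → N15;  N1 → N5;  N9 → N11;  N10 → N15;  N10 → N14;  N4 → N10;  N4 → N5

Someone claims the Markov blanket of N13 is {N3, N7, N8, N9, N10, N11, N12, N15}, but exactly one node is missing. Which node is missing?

Pa(N13) = {N3, N7, N10, N11}.
N13 has child N15.
Parents of each child, excluding N13:
  parents(N15) \ {N13} = {N2, N3, N7, N8, N9, N10, N11, N12}.
MB(N13) = {N2, N3, N7, N8, N9, N10, N11, N12, N15}.
Comparing with the claimed set, N2 is missing.

N2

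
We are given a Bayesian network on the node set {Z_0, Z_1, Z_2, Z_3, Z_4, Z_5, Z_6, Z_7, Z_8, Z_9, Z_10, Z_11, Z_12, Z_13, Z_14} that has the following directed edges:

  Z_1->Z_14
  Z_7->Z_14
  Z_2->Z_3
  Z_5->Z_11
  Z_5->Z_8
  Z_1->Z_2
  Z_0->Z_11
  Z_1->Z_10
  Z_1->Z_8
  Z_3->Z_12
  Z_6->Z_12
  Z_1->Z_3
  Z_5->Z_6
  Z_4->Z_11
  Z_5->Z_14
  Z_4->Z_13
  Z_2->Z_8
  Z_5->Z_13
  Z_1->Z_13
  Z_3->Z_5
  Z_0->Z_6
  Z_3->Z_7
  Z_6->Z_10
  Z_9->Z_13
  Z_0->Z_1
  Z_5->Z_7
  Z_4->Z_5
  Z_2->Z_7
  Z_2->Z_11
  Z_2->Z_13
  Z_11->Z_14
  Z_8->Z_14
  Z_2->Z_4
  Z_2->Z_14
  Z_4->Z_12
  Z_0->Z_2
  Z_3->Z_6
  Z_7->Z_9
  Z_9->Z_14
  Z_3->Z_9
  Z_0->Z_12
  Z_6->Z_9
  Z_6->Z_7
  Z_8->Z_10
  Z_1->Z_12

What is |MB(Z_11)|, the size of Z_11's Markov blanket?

9

The Markov blanket of a node is its parents, its children, and the other parents of its children.
Parents of Z_11: Z_0, Z_2, Z_4, Z_5.
Z_11's children: Z_14.
Co-parents of Z_11 (other parents of its children):
  Z_14's other parents are Z_1, Z_2, Z_5, Z_7, Z_8, Z_9.
MB(Z_11) = {Z_0, Z_1, Z_2, Z_4, Z_5, Z_7, Z_8, Z_9, Z_14}, which has 9 nodes.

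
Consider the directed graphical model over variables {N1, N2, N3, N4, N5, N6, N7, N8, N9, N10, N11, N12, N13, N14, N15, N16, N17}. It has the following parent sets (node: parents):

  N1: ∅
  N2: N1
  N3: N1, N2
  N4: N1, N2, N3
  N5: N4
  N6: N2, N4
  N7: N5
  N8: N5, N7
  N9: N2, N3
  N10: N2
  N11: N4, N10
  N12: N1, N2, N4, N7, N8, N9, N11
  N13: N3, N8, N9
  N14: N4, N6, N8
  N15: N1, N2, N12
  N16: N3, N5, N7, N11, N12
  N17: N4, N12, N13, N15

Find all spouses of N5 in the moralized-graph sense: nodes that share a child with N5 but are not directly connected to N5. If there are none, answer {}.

Children of N5: N7, N8, N16.
  N7 has no other parent.
  N8 also has parent N7.
  parents(N16) \ {N5} = {N3, N7, N11, N12}.
Excluding nodes already adjacent to N5 (N4, N7, N8, N16), the co-parent-only contribution is {N3, N11, N12}.

{N3, N11, N12}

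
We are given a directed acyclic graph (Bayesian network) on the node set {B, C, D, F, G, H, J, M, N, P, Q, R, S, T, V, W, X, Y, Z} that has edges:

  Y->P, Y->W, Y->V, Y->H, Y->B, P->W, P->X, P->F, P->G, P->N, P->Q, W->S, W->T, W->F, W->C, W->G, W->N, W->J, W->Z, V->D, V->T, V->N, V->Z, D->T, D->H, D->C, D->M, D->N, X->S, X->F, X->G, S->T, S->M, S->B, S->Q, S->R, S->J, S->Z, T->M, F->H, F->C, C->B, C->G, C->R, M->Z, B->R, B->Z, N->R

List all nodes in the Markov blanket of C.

A node's Markov blanket = Pa ∪ Ch ∪ (parents of Ch other than the node itself).
Ch(C) = {B, G, R}.
Pa(C) = {D, F, W}.
Parents of each child, excluding C:
  B: S, Y
  G: P, W, X
  R: B, N, S
Taking the union gives {B, D, F, G, N, P, R, S, W, X, Y}.

{B, D, F, G, N, P, R, S, W, X, Y}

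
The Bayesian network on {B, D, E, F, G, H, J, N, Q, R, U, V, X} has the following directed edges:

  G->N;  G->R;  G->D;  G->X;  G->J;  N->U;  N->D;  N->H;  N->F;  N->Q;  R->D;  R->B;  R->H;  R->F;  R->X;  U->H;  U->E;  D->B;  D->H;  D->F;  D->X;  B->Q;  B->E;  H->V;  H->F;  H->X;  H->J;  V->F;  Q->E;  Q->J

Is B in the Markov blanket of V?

Ch(V) = {F}.
V has parent H.
For each child, the remaining parents (spouses of V):
  F: D, H, N, R
MB(V) = {D, F, H, N, R}; B is not in this set.

No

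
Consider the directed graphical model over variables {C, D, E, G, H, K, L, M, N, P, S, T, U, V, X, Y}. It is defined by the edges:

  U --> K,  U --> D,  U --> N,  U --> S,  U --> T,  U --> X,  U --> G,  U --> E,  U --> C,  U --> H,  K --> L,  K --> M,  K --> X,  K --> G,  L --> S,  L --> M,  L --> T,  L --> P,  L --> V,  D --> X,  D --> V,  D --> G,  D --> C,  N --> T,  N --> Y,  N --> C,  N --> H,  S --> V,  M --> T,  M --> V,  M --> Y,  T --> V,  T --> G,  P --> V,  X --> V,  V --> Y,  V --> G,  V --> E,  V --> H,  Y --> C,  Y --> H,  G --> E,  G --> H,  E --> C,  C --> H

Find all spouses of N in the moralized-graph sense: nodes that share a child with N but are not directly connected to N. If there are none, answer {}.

{D, E, G, L, M, V}

Children of N: C, H, T, Y.
  parents(T) \ {N} = {L, M, U}.
  Y also has parents M, V.
  C's other parents are D, E, U, Y.
  H also has parents C, G, U, V, Y.
Excluding nodes already adjacent to N (C, H, T, U, Y), the co-parent-only contribution is {D, E, G, L, M, V}.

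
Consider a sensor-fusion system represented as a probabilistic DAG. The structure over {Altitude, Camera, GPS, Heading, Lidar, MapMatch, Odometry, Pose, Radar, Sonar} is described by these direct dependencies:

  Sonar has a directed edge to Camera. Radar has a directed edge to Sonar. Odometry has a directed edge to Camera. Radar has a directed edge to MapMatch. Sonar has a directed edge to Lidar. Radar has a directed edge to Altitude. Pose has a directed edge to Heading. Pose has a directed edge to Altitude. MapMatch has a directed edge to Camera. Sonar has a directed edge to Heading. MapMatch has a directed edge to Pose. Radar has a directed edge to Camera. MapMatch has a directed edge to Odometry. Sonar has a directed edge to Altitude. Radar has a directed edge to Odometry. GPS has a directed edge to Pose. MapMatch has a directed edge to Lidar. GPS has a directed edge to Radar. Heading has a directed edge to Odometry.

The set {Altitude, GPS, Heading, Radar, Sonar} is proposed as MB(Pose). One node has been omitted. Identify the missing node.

The Markov blanket of a node is its parents, its children, and the other parents of its children.
Pose's parents: GPS, MapMatch.
Pose has children Altitude, Heading.
Parents of each child, excluding Pose:
  Heading: Sonar
  Altitude: Radar, Sonar
MB(Pose) = {Altitude, GPS, Heading, MapMatch, Radar, Sonar}.
Comparing with the claimed set, MapMatch is missing.

MapMatch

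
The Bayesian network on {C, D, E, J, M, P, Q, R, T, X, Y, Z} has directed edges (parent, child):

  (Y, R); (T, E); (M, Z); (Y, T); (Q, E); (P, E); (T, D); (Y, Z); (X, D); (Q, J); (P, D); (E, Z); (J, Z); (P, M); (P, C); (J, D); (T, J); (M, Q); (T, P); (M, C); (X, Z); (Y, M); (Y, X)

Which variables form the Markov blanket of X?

Pa(X) = {Y}.
X's children: D, Z.
Other parents of X's children:
  D also has parents J, P, T.
  parents(Z) \ {X} = {E, J, M, Y}.
So the Markov blanket of X is {D, E, J, M, P, T, Y, Z}.

{D, E, J, M, P, T, Y, Z}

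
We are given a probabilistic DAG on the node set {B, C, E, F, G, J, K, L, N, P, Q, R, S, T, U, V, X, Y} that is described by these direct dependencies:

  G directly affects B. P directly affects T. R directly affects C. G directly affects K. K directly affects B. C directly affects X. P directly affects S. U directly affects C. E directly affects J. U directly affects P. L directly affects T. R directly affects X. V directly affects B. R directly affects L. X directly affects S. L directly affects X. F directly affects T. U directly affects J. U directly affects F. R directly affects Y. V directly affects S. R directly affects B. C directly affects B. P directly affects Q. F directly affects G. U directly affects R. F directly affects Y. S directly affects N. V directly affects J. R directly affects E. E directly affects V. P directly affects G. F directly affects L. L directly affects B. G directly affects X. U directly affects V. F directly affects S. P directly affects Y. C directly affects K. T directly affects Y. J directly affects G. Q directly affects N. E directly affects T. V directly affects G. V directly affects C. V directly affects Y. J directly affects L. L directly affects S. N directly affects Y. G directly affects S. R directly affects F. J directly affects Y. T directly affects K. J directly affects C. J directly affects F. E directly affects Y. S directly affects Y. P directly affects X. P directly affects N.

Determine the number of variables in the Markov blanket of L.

13

By definition, MB(L) is built from L's parents, L's children, and the co-parents of L.
Parents of L: F, J, R.
Ch(L) = {B, S, T, X}.
Co-parents of L (other parents of its children):
  T also has parents E, F, P.
  X's other parents are C, G, P, R.
  S's other parents are F, G, P, V, X.
  B's other parents are C, G, K, R, V.
MB(L) = {B, C, E, F, G, J, K, P, R, S, T, V, X}, which has 13 nodes.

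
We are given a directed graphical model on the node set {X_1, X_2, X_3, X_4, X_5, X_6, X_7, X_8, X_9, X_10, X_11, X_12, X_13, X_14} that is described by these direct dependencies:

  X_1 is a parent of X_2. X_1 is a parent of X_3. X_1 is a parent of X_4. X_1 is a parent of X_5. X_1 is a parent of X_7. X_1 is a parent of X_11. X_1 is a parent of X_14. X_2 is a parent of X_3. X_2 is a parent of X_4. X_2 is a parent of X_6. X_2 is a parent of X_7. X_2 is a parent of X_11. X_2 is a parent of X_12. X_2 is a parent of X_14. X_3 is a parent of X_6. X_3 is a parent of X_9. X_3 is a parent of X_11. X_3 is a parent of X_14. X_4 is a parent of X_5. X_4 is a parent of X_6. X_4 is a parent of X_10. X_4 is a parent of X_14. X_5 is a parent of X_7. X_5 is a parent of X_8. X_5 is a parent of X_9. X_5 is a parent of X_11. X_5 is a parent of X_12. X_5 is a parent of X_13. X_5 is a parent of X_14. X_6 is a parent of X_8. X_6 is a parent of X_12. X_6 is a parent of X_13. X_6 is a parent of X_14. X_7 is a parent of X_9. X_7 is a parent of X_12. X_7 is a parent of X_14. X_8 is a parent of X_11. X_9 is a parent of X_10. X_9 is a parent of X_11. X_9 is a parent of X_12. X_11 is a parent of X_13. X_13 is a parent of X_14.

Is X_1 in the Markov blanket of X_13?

Yes

X_1 is a co-parent of X_13: both are parents of X_14.
So X_1 ∈ MB(X_13).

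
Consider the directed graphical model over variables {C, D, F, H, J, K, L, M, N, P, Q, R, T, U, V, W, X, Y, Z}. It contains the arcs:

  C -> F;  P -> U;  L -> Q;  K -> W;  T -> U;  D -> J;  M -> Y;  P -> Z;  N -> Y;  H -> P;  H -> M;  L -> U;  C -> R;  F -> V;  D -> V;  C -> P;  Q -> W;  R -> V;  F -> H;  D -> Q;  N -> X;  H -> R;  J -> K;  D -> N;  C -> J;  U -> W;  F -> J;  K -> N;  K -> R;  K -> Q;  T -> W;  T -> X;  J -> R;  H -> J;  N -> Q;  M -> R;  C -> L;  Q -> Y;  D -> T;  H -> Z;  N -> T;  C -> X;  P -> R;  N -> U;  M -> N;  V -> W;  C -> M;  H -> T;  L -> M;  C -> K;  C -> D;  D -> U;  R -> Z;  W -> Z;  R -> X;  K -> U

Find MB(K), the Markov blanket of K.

{C, D, H, J, L, M, N, P, Q, R, T, U, V, W}

By definition, MB(K) is built from K's parents, K's children, and the co-parents of K.
K's parents: C, J.
Children of K: N, Q, R, U, W.
Co-parents of K (other parents of its children):
  N also has parents D, M.
  parents(Q) \ {K} = {D, L, N}.
  parents(R) \ {K} = {C, H, J, M, P}.
  parents(U) \ {K} = {D, L, N, P, T}.
  parents(W) \ {K} = {Q, T, U, V}.
Taking the union gives {C, D, H, J, L, M, N, P, Q, R, T, U, V, W}.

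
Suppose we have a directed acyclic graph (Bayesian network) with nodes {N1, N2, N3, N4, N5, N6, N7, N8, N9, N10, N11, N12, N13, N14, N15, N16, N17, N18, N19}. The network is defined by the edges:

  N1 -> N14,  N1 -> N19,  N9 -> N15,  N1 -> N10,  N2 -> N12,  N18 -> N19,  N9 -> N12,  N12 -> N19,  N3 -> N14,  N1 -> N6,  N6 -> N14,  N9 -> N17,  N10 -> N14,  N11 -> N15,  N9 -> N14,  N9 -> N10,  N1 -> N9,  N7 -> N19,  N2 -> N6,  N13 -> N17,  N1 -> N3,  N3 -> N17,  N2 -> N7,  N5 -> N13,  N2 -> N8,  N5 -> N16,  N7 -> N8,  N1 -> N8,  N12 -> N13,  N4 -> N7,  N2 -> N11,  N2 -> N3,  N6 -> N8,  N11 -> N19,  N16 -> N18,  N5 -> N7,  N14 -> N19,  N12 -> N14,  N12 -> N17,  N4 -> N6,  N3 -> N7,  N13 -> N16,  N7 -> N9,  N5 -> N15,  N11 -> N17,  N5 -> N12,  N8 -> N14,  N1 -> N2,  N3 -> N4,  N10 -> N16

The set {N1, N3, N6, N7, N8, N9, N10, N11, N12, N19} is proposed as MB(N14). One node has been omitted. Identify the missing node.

Ch(N14) = {N19}.
N14 has parents N1, N3, N6, N8, N9, N10, N12.
Other parents of N14's children:
  N19: N1, N7, N11, N12, N18
MB(N14) = {N1, N3, N6, N7, N8, N9, N10, N11, N12, N18, N19}.
Comparing with the claimed set, N18 is missing.

N18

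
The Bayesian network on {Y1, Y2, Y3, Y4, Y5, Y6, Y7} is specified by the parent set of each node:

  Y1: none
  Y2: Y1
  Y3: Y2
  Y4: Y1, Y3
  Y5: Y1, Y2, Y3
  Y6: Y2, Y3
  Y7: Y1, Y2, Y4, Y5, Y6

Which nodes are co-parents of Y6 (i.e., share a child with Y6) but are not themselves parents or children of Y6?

Children of Y6: Y7.
  Y7: Y1, Y2, Y4, Y5
Excluding nodes already adjacent to Y6 (Y2, Y3, Y7), the co-parent-only contribution is {Y1, Y4, Y5}.

{Y1, Y4, Y5}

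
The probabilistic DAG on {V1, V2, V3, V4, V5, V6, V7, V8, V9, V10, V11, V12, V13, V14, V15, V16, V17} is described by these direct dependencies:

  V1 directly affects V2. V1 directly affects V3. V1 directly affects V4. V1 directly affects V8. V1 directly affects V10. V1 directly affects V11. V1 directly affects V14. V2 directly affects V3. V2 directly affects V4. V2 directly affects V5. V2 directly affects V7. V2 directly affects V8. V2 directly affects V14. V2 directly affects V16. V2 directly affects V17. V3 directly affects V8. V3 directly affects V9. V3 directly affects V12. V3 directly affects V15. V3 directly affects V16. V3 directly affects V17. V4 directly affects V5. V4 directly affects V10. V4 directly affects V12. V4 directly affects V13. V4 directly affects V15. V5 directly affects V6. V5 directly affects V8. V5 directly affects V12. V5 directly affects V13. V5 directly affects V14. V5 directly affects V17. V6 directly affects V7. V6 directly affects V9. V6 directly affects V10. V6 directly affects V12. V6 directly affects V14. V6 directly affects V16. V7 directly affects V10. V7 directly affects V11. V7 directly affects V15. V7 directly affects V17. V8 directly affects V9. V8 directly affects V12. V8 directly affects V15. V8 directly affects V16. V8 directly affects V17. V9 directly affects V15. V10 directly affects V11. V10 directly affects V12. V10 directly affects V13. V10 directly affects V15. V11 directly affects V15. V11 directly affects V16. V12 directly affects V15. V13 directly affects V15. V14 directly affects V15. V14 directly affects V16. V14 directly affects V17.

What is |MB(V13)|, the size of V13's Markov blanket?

Parents of V13: V4, V5, V10.
V13's children: V15.
For each child, the remaining parents (spouses of V13):
  V15 also has parents V3, V4, V7, V8, V9, V10, V11, V12, V14.
MB(V13) = {V3, V4, V5, V7, V8, V9, V10, V11, V12, V14, V15}, which has 11 nodes.

11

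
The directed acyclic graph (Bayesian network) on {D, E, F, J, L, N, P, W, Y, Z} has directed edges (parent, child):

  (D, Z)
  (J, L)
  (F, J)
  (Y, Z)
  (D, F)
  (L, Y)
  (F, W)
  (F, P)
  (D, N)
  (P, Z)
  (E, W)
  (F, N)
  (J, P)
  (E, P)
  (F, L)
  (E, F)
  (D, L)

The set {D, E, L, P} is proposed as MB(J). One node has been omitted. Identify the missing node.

J's children: L, P.
J has parent F.
Parents of each child, excluding J:
  L: D, F
  P: E, F
MB(J) = {D, E, F, L, P}.
Comparing with the claimed set, F is missing.

F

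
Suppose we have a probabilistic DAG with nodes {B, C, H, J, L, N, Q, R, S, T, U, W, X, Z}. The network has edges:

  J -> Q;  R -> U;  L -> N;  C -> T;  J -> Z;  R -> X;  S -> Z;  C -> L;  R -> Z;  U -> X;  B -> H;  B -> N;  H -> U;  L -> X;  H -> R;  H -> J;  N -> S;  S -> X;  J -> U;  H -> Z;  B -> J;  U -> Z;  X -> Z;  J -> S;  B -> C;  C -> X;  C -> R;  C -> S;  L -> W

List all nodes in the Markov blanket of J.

J's parents: B, H.
Children of J: Q, S, U, Z.
Other parents of J's children:
  Q: —
  S: C, N
  U: H, R
  Z: H, R, S, U, X
So the Markov blanket of J is {B, C, H, N, Q, R, S, U, X, Z}.

{B, C, H, N, Q, R, S, U, X, Z}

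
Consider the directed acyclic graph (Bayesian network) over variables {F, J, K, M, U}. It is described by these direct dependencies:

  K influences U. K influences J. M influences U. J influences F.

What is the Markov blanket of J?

{F, K}

Recall MB(v) = parents ∪ children ∪ spouses, where spouses are the other parents of v's children.
Ch(J) = {F}.
J's parents: K.
For each child, the remaining parents (spouses of J):
  F: no additional parents.
MB(J) = {F, K}.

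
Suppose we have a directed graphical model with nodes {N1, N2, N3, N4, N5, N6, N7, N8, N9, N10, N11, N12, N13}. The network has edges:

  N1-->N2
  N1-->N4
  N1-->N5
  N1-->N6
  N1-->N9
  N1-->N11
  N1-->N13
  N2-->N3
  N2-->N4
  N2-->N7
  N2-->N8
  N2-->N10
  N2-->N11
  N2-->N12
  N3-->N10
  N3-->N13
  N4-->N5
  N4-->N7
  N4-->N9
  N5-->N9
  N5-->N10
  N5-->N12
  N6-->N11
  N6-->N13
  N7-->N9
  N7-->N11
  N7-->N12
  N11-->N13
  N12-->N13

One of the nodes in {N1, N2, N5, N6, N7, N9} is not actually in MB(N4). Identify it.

N6

N4 has children N5, N7, N9.
Pa(N4) = {N1, N2}.
For each child, the remaining parents (spouses of N4):
  N5: N1
  N7: N2
  N9: N1, N5, N7
MB(N4) = {N1, N2, N5, N7, N9}.
N6 is neither a parent, child, nor co-parent of N4, so it does not belong.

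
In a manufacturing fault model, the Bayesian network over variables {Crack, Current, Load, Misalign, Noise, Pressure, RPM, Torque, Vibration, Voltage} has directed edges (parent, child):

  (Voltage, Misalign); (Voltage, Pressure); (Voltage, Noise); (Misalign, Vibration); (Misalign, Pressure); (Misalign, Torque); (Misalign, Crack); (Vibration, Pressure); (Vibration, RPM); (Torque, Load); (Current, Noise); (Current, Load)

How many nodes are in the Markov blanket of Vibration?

4

Vibration has parent Misalign.
Ch(Vibration) = {Pressure, RPM}.
Co-parents of Vibration (other parents of its children):
  Pressure also has parents Misalign, Voltage.
  RPM has no other parent.
MB(Vibration) = {Misalign, Pressure, RPM, Voltage}, which has 4 nodes.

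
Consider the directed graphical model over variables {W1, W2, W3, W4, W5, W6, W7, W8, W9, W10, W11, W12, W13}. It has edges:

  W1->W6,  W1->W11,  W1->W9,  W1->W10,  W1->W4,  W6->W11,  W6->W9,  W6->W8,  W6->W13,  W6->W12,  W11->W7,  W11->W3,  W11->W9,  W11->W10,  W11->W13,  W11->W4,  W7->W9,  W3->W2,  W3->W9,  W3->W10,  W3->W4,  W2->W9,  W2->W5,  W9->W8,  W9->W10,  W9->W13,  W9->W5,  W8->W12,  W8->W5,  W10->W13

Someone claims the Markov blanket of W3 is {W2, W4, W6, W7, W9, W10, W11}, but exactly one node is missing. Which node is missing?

W1

The Markov blanket of a node is its parents, its children, and the other parents of its children.
Children of W3: W2, W4, W9, W10.
Parents of W3: W11.
Co-parents of W3 (other parents of its children):
  W2 has no other parent.
  parents(W9) \ {W3} = {W1, W2, W6, W7, W11}.
  W10's other parents are W1, W9, W11.
  W4 also has parents W1, W11.
MB(W3) = {W1, W2, W4, W6, W7, W9, W10, W11}.
Comparing with the claimed set, W1 is missing.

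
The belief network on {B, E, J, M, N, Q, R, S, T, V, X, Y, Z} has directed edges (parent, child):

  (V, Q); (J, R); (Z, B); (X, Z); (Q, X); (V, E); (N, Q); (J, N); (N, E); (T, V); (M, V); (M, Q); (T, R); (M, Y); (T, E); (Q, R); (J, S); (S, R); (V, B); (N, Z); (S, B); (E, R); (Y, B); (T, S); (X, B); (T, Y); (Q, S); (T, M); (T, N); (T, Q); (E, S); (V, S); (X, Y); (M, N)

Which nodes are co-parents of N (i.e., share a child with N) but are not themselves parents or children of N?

Children of N: E, Q, Z.
  Q also has parents M, T, V.
  Z also has parent X.
  E also has parents T, V.
Excluding nodes already adjacent to N (E, J, M, Q, T, Z), the co-parent-only contribution is {V, X}.

{V, X}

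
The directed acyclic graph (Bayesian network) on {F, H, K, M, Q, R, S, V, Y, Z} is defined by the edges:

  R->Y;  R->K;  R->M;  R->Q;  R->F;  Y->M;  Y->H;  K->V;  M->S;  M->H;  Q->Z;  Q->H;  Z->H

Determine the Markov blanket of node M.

Parents of M: R, Y.
M has children H, S.
Other parents of M's children:
  S: —
  H: Q, Y, Z
So the Markov blanket of M is {H, Q, R, S, Y, Z}.

{H, Q, R, S, Y, Z}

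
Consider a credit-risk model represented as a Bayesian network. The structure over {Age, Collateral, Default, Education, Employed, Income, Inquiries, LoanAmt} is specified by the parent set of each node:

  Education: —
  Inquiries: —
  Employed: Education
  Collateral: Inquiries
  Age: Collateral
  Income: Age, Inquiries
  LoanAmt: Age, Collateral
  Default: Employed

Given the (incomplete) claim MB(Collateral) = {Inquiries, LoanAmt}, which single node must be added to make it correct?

The Markov blanket of a node is its parents, its children, and the other parents of its children.
Pa(Collateral) = {Inquiries}.
Children of Collateral: Age, LoanAmt.
For each child, the remaining parents (spouses of Collateral):
  Age: —
  LoanAmt: Age
MB(Collateral) = {Age, Inquiries, LoanAmt}.
Comparing with the claimed set, Age is missing.

Age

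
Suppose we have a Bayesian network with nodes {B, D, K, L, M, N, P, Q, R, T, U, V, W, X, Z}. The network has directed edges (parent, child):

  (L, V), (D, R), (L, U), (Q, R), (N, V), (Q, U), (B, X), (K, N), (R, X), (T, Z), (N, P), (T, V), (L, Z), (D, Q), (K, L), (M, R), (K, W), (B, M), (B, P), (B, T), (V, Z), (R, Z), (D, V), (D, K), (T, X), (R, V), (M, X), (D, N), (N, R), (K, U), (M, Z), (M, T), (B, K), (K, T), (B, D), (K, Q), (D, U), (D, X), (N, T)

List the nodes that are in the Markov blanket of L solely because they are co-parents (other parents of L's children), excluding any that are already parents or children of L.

Children of L: U, V, Z.
  parents(U) \ {L} = {D, K, Q}.
  V also has parents D, N, R, T.
  Z's other parents are M, R, T, V.
Excluding nodes already adjacent to L (K, U, V, Z), the co-parent-only contribution is {D, M, N, Q, R, T}.

{D, M, N, Q, R, T}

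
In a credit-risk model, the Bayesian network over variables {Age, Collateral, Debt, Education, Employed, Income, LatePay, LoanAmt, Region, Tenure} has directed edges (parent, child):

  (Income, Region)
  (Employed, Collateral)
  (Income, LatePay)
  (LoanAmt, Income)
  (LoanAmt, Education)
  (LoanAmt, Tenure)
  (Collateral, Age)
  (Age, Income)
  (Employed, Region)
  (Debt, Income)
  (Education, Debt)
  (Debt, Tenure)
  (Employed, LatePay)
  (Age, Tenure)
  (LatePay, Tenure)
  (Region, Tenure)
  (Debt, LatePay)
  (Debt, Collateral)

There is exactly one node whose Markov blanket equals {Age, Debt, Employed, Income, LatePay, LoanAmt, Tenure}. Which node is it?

Region

The target node must have every member of {Age, Debt, Employed, Income, LatePay, LoanAmt, Tenure} as a parent, child, or co-parent, and no others.
Parents of Region: Employed, Income; children: Tenure; co-parents: Age, Debt, LatePay, LoanAmt.
These exactly cover the given set, so the node is Region.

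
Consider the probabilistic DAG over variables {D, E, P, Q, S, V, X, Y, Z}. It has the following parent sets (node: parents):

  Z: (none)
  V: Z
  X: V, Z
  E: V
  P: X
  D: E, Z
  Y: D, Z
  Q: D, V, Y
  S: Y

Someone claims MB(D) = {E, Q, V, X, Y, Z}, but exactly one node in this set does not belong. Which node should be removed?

D's parents: E, Z.
D has children Q, Y.
Other parents of D's children:
  Y: Z
  Q: V, Y
MB(D) = {E, Q, V, Y, Z}.
X is neither a parent, child, nor co-parent of D, so it does not belong.

X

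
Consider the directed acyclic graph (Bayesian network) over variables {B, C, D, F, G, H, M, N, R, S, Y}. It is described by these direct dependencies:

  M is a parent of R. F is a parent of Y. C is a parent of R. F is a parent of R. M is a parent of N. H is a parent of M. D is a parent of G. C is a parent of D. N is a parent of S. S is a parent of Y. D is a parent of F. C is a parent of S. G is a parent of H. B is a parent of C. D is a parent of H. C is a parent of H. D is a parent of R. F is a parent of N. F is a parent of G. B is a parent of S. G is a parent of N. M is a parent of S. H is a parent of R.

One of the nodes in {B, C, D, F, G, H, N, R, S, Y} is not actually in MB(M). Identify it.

Y

M's children: N, R, S.
M has parent H.
Other parents of M's children:
  parents(N) \ {M} = {F, G}.
  R's other parents are C, D, F, H.
  parents(S) \ {M} = {B, C, N}.
MB(M) = {B, C, D, F, G, H, N, R, S}.
Y is neither a parent, child, nor co-parent of M, so it does not belong.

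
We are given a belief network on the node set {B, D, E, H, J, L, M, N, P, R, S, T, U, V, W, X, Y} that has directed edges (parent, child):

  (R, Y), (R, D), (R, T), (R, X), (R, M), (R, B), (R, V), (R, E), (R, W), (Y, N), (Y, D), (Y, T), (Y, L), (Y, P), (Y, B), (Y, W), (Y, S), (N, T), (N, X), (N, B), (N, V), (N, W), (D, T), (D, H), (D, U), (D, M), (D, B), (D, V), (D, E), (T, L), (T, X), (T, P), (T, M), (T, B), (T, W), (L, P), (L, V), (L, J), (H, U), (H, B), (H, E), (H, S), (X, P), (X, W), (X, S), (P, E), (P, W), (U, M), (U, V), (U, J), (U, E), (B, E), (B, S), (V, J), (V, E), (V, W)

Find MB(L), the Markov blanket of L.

Recall MB(v) = parents ∪ children ∪ spouses, where spouses are the other parents of v's children.
L's parents: T, Y.
Ch(L) = {J, P, V}.
Co-parents of L (other parents of its children):
  P also has parents T, X, Y.
  V's other parents are D, N, R, U.
  J's other parents are U, V.
So the Markov blanket of L is {D, J, N, P, R, T, U, V, X, Y}.

{D, J, N, P, R, T, U, V, X, Y}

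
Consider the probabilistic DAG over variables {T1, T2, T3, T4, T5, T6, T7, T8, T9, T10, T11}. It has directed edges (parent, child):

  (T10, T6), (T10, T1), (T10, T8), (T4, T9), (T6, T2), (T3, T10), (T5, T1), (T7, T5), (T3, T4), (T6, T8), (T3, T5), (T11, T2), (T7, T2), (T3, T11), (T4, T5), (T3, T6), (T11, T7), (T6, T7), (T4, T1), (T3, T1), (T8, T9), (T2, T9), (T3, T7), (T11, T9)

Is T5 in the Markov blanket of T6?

No

T6's parents: T3, T10.
Ch(T6) = {T2, T7, T8}.
Co-parents of T6 (other parents of its children):
  T7's other parents are T3, T11.
  parents(T2) \ {T6} = {T7, T11}.
  T8 also has parent T10.
MB(T6) = {T2, T3, T7, T8, T10, T11}; T5 is not in this set.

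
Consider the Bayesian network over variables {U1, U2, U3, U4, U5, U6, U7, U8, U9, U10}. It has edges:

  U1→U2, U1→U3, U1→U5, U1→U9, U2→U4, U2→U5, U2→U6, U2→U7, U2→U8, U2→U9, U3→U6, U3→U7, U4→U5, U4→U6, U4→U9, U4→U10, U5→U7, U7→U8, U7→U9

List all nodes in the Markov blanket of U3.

{U1, U2, U4, U5, U6, U7}

Ch(U3) = {U6, U7}.
Parents of U3: U1.
Parents of each child, excluding U3:
  U6: U2, U4
  U7: U2, U5
Taking the union gives {U1, U2, U4, U5, U6, U7}.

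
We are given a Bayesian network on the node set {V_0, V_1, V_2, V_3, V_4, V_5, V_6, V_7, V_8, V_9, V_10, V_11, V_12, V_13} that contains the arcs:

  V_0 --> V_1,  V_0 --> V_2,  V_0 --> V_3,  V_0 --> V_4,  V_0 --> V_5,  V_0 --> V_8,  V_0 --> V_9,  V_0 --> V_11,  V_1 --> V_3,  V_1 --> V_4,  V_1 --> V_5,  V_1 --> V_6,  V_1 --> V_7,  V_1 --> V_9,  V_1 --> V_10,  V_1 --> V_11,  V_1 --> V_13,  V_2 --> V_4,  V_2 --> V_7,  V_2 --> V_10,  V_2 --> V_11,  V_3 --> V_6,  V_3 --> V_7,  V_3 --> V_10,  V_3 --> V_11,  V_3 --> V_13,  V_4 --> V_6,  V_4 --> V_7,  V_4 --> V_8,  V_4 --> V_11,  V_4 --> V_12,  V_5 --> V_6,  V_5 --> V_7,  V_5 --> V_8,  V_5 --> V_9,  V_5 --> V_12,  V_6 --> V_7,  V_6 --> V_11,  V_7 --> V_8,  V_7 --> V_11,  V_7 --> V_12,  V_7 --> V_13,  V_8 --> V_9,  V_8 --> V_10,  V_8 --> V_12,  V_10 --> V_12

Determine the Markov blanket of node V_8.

{V_0, V_1, V_2, V_3, V_4, V_5, V_7, V_9, V_10, V_12}

Recall MB(v) = parents ∪ children ∪ spouses, where spouses are the other parents of v's children.
V_8 has parents V_0, V_4, V_5, V_7.
V_8's children: V_9, V_10, V_12.
Co-parents of V_8 (other parents of its children):
  V_9: V_0, V_1, V_5
  V_10: V_1, V_2, V_3
  V_12: V_4, V_5, V_7, V_10
So the Markov blanket of V_8 is {V_0, V_1, V_2, V_3, V_4, V_5, V_7, V_9, V_10, V_12}.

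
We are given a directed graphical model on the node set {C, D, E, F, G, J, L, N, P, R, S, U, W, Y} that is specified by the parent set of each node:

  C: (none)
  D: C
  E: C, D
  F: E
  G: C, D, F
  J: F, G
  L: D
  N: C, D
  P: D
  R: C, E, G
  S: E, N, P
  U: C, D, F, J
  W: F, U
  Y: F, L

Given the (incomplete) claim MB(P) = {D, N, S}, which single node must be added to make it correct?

E

By definition, MB(P) is built from P's parents, P's children, and the co-parents of P.
Parents of P: D.
Ch(P) = {S}.
Parents of each child, excluding P:
  S also has parents E, N.
MB(P) = {D, E, N, S}.
Comparing with the claimed set, E is missing.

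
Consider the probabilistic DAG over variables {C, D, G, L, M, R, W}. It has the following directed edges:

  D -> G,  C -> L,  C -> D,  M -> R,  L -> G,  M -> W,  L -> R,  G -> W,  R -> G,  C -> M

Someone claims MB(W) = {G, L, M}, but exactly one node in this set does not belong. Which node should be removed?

L

W has parents G, M.
W's children: none.
W has no children, so there are no co-parents.
MB(W) = {G, M}.
L is neither a parent, child, nor co-parent of W, so it does not belong.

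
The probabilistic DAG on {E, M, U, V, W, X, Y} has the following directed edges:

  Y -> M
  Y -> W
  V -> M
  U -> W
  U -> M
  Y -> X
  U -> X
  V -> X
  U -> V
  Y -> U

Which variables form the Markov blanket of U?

{M, V, W, X, Y}

A node's Markov blanket = Pa ∪ Ch ∪ (parents of Ch other than the node itself).
U has parent Y.
Children of U: M, V, W, X.
Parents of each child, excluding U:
  V has no other parent.
  M's other parents are V, Y.
  W's other parent is Y.
  parents(X) \ {U} = {V, Y}.
MB(U) = {M, V, W, X, Y}.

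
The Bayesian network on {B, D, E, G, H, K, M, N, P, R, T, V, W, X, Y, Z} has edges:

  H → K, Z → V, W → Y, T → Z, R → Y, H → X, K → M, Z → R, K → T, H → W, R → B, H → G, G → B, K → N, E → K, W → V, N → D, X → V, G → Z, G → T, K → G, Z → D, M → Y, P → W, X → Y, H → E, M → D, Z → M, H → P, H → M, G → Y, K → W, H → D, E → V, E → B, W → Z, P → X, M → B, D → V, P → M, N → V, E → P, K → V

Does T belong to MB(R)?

A node's Markov blanket = Pa ∪ Ch ∪ (parents of Ch other than the node itself).
Parents of R: Z.
R's children: B, Y.
Co-parents of R (other parents of its children):
  B: E, G, M
  Y: G, M, W, X
MB(R) = {B, E, G, M, W, X, Y, Z}; T is not in this set.

No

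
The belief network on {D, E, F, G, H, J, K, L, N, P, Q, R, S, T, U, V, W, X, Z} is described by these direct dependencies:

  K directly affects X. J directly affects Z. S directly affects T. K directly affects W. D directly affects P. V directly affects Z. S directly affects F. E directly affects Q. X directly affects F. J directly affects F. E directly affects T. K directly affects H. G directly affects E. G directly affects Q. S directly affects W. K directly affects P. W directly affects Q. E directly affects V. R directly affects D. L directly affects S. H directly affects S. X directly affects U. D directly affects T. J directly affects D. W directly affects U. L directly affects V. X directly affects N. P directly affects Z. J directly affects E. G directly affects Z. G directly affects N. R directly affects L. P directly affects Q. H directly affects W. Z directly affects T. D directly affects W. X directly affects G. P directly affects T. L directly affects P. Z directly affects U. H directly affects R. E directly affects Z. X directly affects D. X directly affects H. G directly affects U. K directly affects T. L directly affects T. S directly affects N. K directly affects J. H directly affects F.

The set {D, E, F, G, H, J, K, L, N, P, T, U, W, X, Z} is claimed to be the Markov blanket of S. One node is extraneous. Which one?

S's parents: H, L.
Children of S: F, N, T, W.
Parents of each child, excluding S:
  N's other parents are G, X.
  W also has parents D, H, K.
  F's other parents are H, J, X.
  T also has parents D, E, K, L, P, Z.
MB(S) = {D, E, F, G, H, J, K, L, N, P, T, W, X, Z}.
U is neither a parent, child, nor co-parent of S, so it does not belong.

U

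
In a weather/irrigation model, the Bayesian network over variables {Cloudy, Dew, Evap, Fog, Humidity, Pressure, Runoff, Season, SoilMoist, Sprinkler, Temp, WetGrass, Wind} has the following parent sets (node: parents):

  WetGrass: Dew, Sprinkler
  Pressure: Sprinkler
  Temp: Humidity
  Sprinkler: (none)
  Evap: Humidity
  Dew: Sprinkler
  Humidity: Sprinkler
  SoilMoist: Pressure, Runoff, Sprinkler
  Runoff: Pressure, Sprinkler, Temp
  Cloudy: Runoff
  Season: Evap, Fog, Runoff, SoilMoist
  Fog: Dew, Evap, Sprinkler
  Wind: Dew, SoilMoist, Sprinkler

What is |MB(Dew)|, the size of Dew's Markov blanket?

Pa(Dew) = {Sprinkler}.
Children of Dew: Fog, WetGrass, Wind.
Other parents of Dew's children:
  WetGrass: Sprinkler
  Fog: Evap, Sprinkler
  Wind: SoilMoist, Sprinkler
MB(Dew) = {Evap, Fog, SoilMoist, Sprinkler, WetGrass, Wind}, which has 6 nodes.

6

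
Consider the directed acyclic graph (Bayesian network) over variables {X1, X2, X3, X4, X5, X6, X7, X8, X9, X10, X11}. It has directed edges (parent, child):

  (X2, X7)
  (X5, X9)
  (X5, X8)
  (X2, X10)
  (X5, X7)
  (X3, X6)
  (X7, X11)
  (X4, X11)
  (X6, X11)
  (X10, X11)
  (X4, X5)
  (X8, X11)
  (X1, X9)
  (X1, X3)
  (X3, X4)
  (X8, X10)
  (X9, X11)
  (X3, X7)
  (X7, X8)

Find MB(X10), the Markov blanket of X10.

Pa(X10) = {X2, X8}.
X10's children: X11.
For each child, the remaining parents (spouses of X10):
  X11: X4, X6, X7, X8, X9
Taking the union gives {X2, X4, X6, X7, X8, X9, X11}.

{X2, X4, X6, X7, X8, X9, X11}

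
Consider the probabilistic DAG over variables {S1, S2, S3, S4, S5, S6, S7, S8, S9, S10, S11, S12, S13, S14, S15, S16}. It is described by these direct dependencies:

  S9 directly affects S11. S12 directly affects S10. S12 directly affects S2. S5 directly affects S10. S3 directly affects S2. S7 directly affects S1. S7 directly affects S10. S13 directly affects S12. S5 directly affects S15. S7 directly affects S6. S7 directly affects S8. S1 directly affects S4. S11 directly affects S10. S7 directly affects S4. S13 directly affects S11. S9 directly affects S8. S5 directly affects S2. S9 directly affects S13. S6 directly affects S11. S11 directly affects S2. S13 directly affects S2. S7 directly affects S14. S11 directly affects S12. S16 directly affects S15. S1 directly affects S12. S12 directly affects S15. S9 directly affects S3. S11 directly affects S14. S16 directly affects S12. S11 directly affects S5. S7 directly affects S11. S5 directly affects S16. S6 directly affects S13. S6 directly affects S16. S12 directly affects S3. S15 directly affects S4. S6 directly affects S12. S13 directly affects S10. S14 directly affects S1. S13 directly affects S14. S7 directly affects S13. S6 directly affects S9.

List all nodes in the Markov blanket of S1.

{S4, S6, S7, S11, S12, S13, S14, S15, S16}

S1 has children S4, S12.
Pa(S1) = {S7, S14}.
For each child, the remaining parents (spouses of S1):
  S12 also has parents S6, S11, S13, S16.
  parents(S4) \ {S1} = {S7, S15}.
So the Markov blanket of S1 is {S4, S6, S7, S11, S12, S13, S14, S15, S16}.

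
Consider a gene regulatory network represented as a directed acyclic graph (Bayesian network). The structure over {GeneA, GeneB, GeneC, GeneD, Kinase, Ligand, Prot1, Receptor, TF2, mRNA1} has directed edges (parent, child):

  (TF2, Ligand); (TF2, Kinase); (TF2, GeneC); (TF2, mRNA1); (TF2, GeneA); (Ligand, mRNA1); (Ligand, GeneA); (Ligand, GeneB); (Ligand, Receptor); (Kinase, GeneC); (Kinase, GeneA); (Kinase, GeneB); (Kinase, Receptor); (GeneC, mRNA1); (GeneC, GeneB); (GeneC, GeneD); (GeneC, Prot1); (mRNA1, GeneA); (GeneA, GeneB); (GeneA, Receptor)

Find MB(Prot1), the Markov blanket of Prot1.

Recall MB(v) = parents ∪ children ∪ spouses, where spouses are the other parents of v's children.
Prot1's parents: GeneC.
Ch(Prot1) = {}.
Prot1 has no children, so there are no co-parents.
Taking the union gives {GeneC}.

{GeneC}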